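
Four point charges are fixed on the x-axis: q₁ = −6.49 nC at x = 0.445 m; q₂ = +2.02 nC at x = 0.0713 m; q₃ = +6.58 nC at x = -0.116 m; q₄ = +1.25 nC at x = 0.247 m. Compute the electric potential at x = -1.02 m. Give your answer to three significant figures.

51.1 V

Electric potential is a scalar, so the contributions from each charge add algebraically: V = Σ kqᵢ/rᵢ.
Distances from the field point to each charge: r₁ = 1.47 m, r₂ = 1.09 m, r₃ = 0.904 m, r₄ = 1.27 m.
V = k[(-6.49×10⁻⁹)/(1.47) + (2.02×10⁻⁹)/(1.09) + (6.58×10⁻⁹)/(0.904) + (1.25×10⁻⁹)/(1.27)] = 51.1 V.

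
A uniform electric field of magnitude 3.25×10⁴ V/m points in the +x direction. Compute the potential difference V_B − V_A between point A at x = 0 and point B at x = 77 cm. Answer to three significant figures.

-2.50×10⁴ V

In a uniform field, potential decreases in the direction of E: V_B − V_A = −E·Δx.
V_B − V_A = −(3.25×10⁴ V/m)(0.770 m) = -2.50×10⁴ V.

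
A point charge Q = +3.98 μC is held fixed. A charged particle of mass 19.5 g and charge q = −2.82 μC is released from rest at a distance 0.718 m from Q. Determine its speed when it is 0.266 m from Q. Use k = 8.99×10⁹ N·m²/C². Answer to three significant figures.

4.95 m/s

Only the electrostatic force acts, so mechanical energy is conserved: ½mv² = U₁ − U₂ = kQq(1/r₁ − 1/r₂).
U₁ − U₂ = (8.99×10⁹ N·m²/C²)(3.98×10⁻⁶ C)(-2.82×10⁻⁶ C)(1/0.718 − 1/0.266) = 0.239 J.
v = √(2·0.239/0.0195) = 4.95 m/s.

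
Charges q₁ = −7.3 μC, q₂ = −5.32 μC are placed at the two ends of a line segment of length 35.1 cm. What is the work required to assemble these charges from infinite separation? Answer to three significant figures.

0.995 J

The work to assemble the configuration equals its total potential energy, U = Σ kqᵢqⱼ/rᵢⱼ over all pairs.
The separation is r = 0.351 m.
U = (0.995) = 0.995 J.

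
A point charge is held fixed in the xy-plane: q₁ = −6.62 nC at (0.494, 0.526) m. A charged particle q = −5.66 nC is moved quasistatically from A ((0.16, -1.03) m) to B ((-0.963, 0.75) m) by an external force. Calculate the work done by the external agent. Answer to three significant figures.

1.68×10⁻⁸ J

For quasistatic motion the external work equals the change in potential energy: W_ext = qΔV = q(V_B − V_A).
At A: distance to the source charge is 1.59 m; V_A = kq₁/r = -37.4 V.
At B: distance to the source charge is 1.47 m; V_B = kq₁/r = -40.4 V.
ΔV = V_B − V_A = -2.98 V.
W_ext = qΔV = (-5.66×10⁻⁹ C)(-2.98 V) = 1.68×10⁻⁸ J.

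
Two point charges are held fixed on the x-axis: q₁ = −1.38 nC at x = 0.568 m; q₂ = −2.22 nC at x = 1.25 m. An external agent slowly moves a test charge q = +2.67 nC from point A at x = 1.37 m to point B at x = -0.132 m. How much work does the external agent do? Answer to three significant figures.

3.99×10⁻⁷ J

For quasistatic motion the external work equals the change in potential energy: W_ext = qΔV = q(V_B − V_A).
At A: distances to the source charges are 0.802 m, 0.120 m; V_A = Σ kqᵢ/rᵢ = -182 V.
At B: distances to the source charges are 0.700 m, 1.38 m; V_B = Σ kqᵢ/rᵢ = -32.2 V.
ΔV = V_B − V_A = 150 V.
W_ext = qΔV = (2.67×10⁻⁹ C)(150 V) = 3.99×10⁻⁷ J.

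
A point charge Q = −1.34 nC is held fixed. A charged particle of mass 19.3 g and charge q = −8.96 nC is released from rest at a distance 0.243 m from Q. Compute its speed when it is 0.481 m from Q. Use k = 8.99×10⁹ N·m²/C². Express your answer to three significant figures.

Only the electrostatic force acts, so mechanical energy is conserved: ½mv² = U₁ − U₂ = kQq(1/r₁ − 1/r₂).
U₁ − U₂ = (8.99×10⁹ N·m²/C²)(-1.34×10⁻⁹ C)(-8.96×10⁻⁹ C)(1/0.243 − 1/0.481) = 2.20×10⁻⁷ J.
v = √(2·2.20×10⁻⁷/0.0193) = 4.77×10⁻³ m/s.

4.77×10⁻³ m/s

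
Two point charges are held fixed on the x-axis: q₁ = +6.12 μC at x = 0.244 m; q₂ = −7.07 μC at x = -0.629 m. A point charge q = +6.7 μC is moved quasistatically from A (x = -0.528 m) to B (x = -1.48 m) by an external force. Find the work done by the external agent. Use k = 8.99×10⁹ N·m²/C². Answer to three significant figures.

For quasistatic motion the external work equals the change in potential energy: W_ext = qΔV = q(V_B − V_A).
At A: distances to the source charges are 0.772 m, 0.101 m; V_A = Σ kqᵢ/rᵢ = -5.58×10⁵ V.
At B: distances to the source charges are 1.72 m, 0.851 m; V_B = Σ kqᵢ/rᵢ = -4.28×10⁴ V.
ΔV = V_B − V_A = 5.15×10⁵ V.
W_ext = qΔV = (6.70×10⁻⁶ C)(5.15×10⁵ V) = 3.45 J.

3.45 J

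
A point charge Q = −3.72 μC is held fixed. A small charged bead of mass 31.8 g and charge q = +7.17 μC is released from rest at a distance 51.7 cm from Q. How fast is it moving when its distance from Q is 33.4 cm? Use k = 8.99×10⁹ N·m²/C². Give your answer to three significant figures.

4.00 m/s

Only the electrostatic force acts, so mechanical energy is conserved: ½mv² = U₁ − U₂ = kQq(1/r₁ − 1/r₂).
U₁ − U₂ = (8.99×10⁹ N·m²/C²)(-3.72×10⁻⁶ C)(7.17×10⁻⁶ C)(1/0.517 − 1/0.334) = 0.254 J.
v = √(2·0.254/0.0318) = 4.00 m/s.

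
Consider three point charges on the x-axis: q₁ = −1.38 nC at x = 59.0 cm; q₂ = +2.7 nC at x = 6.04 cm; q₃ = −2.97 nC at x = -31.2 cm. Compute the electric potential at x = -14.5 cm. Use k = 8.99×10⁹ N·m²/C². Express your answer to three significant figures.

Electric potential is a scalar, so the contributions from each charge add algebraically: V = Σ kqᵢ/rᵢ.
Distances from the field point to each charge: r₁ = 0.735 m, r₂ = 0.205 m, r₃ = 0.167 m.
V = k[(-1.38×10⁻⁹)/(0.735) + (2.70×10⁻⁹)/(0.205) + (-2.97×10⁻⁹)/(0.167)] = -58.6 V.

-58.6 V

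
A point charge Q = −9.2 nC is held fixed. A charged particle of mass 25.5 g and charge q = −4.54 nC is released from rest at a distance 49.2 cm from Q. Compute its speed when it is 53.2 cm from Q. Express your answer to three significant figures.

Only the electrostatic force acts, so mechanical energy is conserved: ½mv² = U₁ − U₂ = kQq(1/r₁ − 1/r₂).
U₁ − U₂ = (8.99×10⁹ N·m²/C²)(-9.20×10⁻⁹ C)(-4.54×10⁻⁹ C)(1/0.492 − 1/0.532) = 5.74×10⁻⁸ J.
v = √(2·5.74×10⁻⁸/0.0255) = 2.12×10⁻³ m/s.

2.12×10⁻³ m/s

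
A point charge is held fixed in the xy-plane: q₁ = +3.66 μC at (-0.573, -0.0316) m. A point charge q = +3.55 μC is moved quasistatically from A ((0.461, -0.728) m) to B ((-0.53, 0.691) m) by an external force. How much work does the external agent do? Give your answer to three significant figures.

0.0677 J

For quasistatic motion the external work equals the change in potential energy: W_ext = qΔV = q(V_B − V_A).
At A: distance to the source charge is 1.25 m; V_A = kq₁/r = 2.64×10⁴ V.
At B: distance to the source charge is 0.724 m; V_B = kq₁/r = 4.55×10⁴ V.
ΔV = V_B − V_A = 1.91×10⁴ V.
W_ext = qΔV = (3.55×10⁻⁶ C)(1.91×10⁴ V) = 0.0677 J.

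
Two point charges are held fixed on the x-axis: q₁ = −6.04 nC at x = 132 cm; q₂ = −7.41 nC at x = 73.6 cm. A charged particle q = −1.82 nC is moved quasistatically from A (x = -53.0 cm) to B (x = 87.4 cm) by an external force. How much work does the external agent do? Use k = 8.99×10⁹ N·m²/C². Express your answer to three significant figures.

For quasistatic motion the external work equals the change in potential energy: W_ext = qΔV = q(V_B − V_A).
At A: distances to the source charges are 1.85 m, 1.27 m; V_A = Σ kqᵢ/rᵢ = -82.0 V.
At B: distances to the source charges are 0.446 m, 0.138 m; V_B = Σ kqᵢ/rᵢ = -604 V.
ΔV = V_B − V_A = -523 V.
W_ext = qΔV = (-1.82×10⁻⁹ C)(-523 V) = 9.51×10⁻⁷ J.

9.51×10⁻⁷ J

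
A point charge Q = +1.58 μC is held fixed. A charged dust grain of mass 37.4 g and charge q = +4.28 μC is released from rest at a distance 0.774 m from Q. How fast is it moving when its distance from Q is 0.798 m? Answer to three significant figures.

Only the electrostatic force acts, so mechanical energy is conserved: ½mv² = U₁ − U₂ = kQq(1/r₁ − 1/r₂).
U₁ − U₂ = (8.99×10⁹ N·m²/C²)(1.58×10⁻⁶ C)(4.28×10⁻⁶ C)(1/0.774 − 1/0.798) = 2.36×10⁻³ J.
v = √(2·2.36×10⁻³/0.0374) = 0.355 m/s.

0.355 m/s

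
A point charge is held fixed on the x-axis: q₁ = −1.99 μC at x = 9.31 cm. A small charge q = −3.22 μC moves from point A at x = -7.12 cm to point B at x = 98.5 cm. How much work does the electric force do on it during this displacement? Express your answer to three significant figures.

The work done by the electric force is W_field = −ΔU = −q(V_B − V_A) = q(V_A − V_B).
At A: distance to the source charge is 0.164 m; V_A = kq₁/r = -1.09×10⁵ V.
At B: distance to the source charge is 0.892 m; V_B = kq₁/r = -2.01×10⁴ V.
ΔV = V_B − V_A = 8.88×10⁴ V.
W_field = −qΔV = −(-3.22×10⁻⁶ C)(8.88×10⁴ V) = 0.286 J.

0.286 J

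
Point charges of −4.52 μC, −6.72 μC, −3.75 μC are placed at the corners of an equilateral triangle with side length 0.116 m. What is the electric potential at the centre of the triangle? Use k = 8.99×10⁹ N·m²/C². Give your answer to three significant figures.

-2.01×10⁶ V

Electric potential is a scalar, so the contributions from each charge add algebraically: V = Σ kqᵢ/rᵢ.
The distance from each vertex to the centroid is a/√3 = 0.0670 m.
V = k[(-4.52×10⁻⁶)/(0.0670) + (-6.72×10⁻⁶)/(0.0670) + (-3.75×10⁻⁶)/(0.0670)] = -2.01×10⁶ V.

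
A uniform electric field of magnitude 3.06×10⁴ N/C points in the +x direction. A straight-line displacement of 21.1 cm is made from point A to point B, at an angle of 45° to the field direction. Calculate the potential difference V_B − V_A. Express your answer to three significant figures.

-4570 V

Only the component of displacement along E changes the potential: ΔV = −E·d·cosθ.
ΔV = −(3.06×10⁴ V/m)(0.211 m)cos45° = -4570 V.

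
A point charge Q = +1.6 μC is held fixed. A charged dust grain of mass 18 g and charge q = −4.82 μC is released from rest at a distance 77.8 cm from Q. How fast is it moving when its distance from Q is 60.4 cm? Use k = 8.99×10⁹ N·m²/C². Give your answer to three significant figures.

1.69 m/s

Only the electrostatic force acts, so mechanical energy is conserved: ½mv² = U₁ − U₂ = kQq(1/r₁ − 1/r₂).
U₁ − U₂ = (8.99×10⁹ N·m²/C²)(1.60×10⁻⁶ C)(-4.82×10⁻⁶ C)(1/0.778 − 1/0.604) = 0.0257 J.
v = √(2·0.0257/0.0180) = 1.69 m/s.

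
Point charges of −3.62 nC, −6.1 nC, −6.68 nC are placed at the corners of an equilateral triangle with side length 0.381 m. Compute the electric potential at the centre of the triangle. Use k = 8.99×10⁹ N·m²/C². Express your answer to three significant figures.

-670 V

The total potential is the scalar sum of each charge's contribution, V = Σ kqᵢ/rᵢ.
The distance from each vertex to the centroid is a/√3 = 0.220 m.
V = k[(-3.62×10⁻⁹)/(0.220) + (-6.10×10⁻⁹)/(0.220) + (-6.68×10⁻⁹)/(0.220)] = -670 V.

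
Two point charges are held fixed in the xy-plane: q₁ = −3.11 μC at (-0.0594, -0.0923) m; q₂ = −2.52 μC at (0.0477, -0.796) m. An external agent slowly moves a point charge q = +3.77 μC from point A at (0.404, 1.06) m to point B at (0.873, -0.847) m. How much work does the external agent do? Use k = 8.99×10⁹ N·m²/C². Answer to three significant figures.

-0.0611 J

For quasistatic motion the external work equals the change in potential energy: W_ext = qΔV = q(V_B − V_A).
At A: distances to the source charges are 1.24 m, 1.89 m; V_A = Σ kqᵢ/rᵢ = -3.45×10⁴ V.
At B: distances to the source charges are 1.20 m, 0.827 m; V_B = Σ kqᵢ/rᵢ = -5.07×10⁴ V.
ΔV = V_B − V_A = -1.62×10⁴ V.
W_ext = qΔV = (3.77×10⁻⁶ C)(-1.62×10⁴ V) = -0.0611 J.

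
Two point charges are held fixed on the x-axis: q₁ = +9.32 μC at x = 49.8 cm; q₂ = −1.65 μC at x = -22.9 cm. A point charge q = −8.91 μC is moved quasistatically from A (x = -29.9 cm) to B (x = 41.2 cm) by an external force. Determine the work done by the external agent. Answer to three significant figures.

For quasistatic motion the external work equals the change in potential energy: W_ext = qΔV = q(V_B − V_A).
At A: distances to the source charges are 0.797 m, 0.0700 m; V_A = Σ kqᵢ/rᵢ = -1.07×10⁵ V.
At B: distances to the source charges are 0.0860 m, 0.641 m; V_B = Σ kqᵢ/rᵢ = 9.51×10⁵ V.
ΔV = V_B − V_A = 1.06×10⁶ V.
W_ext = qΔV = (-8.91×10⁻⁶ C)(1.06×10⁶ V) = -9.43 J.

-9.43 J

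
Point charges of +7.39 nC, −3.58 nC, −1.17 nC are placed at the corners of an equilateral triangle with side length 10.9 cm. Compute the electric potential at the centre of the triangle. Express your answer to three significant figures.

377 V

The total potential is the scalar sum of each charge's contribution, V = Σ kqᵢ/rᵢ.
The distance from each vertex to the centroid is a/√3 = 0.0629 m.
V = k[(7.39×10⁻⁹)/(0.0629) + (-3.58×10⁻⁹)/(0.0629) + (-1.17×10⁻⁹)/(0.0629)] = 377 V.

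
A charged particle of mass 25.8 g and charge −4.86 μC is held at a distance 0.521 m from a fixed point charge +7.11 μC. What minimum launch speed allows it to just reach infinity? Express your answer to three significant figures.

To just escape, total mechanical energy must reach zero at infinity: ½mv²_min + U = 0, so ½mv²_min = −U = |kQq|/r.
|U| = |kQq|/r = (8.99×10⁹ N·m²/C²)(7.11×10⁻⁶)(4.86×10⁻⁶)/(0.521) = 0.596 J.
v_min = √(2|U|/m) = √(2·0.596/0.0258) = 6.80 m/s.

6.80 m/s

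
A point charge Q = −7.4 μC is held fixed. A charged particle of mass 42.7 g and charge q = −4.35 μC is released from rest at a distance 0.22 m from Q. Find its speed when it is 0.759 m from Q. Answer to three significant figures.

6.61 m/s

Only the electrostatic force acts, so mechanical energy is conserved: ½mv² = U₁ − U₂ = kQq(1/r₁ − 1/r₂).
U₁ − U₂ = (8.99×10⁹ N·m²/C²)(-7.40×10⁻⁶ C)(-4.35×10⁻⁶ C)(1/0.220 − 1/0.759) = 0.934 J.
v = √(2·0.934/0.0427) = 6.61 m/s.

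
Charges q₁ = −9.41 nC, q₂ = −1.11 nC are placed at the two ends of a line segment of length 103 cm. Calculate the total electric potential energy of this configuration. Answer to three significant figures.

The work to assemble the configuration equals its total potential energy, U = Σ kqᵢqⱼ/rᵢⱼ over all pairs.
The separation is r = 1.03 m.
U = (9.12×10⁻⁸) = 9.12×10⁻⁸ J.

9.12×10⁻⁸ J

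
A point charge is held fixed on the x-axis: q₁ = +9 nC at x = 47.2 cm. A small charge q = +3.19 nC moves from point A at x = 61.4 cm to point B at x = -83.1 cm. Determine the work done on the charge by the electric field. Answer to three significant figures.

1.62×10⁻⁶ J

The work done by the electric force is W_field = −ΔU = −q(V_B − V_A) = q(V_A − V_B).
At A: distance to the source charge is 0.142 m; V_A = kq₁/r = 570 V.
At B: distance to the source charge is 1.30 m; V_B = kq₁/r = 62.1 V.
ΔV = V_B − V_A = -508 V.
W_field = −qΔV = −(3.19×10⁻⁹ C)(-508 V) = 1.62×10⁻⁶ J.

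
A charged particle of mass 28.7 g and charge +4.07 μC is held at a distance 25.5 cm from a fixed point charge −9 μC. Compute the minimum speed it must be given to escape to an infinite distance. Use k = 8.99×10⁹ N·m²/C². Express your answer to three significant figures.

To just escape, total mechanical energy must reach zero at infinity: ½mv²_min + U = 0, so ½mv²_min = −U = |kQq|/r.
|U| = |kQq|/r = (8.99×10⁹ N·m²/C²)(9.00×10⁻⁶)(4.07×10⁻⁶)/(0.255) = 1.29 J.
v_min = √(2|U|/m) = √(2·1.29/0.0287) = 9.49 m/s.

9.49 m/s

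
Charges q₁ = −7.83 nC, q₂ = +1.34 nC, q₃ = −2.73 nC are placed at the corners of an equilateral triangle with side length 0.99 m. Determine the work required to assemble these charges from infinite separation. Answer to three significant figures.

The assembly work is the sum of pairwise potential energies, U = Σ_{i<j} kqᵢqⱼ/rᵢⱼ.
All three pair separations equal the side length, 0.990 m.
U = (-9.53×10⁻⁸) + (1.94×10⁻⁷) + (-3.32×10⁻⁸) = 6.56×10⁻⁸ J.

6.56×10⁻⁸ J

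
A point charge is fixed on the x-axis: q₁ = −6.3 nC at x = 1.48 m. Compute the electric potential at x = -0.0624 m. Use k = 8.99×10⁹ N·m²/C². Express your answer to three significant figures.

-36.7 V

Electric potential is a scalar, so the contributions from each charge add algebraically: V = Σ kqᵢ/rᵢ.
V = k[(-6.30×10⁻⁹)/(1.54)] = -36.7 V.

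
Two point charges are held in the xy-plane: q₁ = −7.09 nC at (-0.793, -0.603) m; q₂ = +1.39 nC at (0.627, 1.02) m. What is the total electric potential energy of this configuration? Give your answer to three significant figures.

The work to assemble the configuration equals its total potential energy, U = Σ kqᵢqⱼ/rᵢⱼ over all pairs.
Pair separations: r₁₂ = 2.16 m.
U = (-4.11×10⁻⁸) = -4.11×10⁻⁸ J.

-4.11×10⁻⁸ J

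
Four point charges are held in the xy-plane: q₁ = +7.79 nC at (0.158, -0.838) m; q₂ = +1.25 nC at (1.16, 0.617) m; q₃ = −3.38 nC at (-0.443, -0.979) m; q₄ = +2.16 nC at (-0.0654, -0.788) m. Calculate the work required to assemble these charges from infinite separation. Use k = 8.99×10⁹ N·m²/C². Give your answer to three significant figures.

The work to assemble the configuration equals its total potential energy, U = Σ kqᵢqⱼ/rᵢⱼ over all pairs.
Pair separations: r₁₂ = 1.77 m, r₁₃ = 0.617 m, r₁₄ = 0.229 m, r₂₃ = 2.26 m, r₂₄ = 1.86 m, r₃₄ = 0.423 m.
Summing all 6 pair terms gives U = 1.68×10⁻⁷ J.

1.68×10⁻⁷ J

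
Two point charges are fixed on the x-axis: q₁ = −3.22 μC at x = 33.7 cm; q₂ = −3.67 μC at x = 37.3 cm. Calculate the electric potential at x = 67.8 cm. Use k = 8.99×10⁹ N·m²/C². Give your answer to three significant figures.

-1.93×10⁵ V

The total potential is the scalar sum of each charge's contribution, V = Σ kqᵢ/rᵢ.
Distances from the field point to each charge: r₁ = 0.341 m, r₂ = 0.305 m.
V = k[(-3.22×10⁻⁶)/(0.341) + (-3.67×10⁻⁶)/(0.305)] = -1.93×10⁵ V.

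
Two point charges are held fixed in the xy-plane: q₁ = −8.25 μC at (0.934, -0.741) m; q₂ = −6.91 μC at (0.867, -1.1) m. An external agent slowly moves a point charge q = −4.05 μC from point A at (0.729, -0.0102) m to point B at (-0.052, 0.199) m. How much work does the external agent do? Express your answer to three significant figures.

For quasistatic motion the external work equals the change in potential energy: W_ext = qΔV = q(V_B − V_A).
At A: distances to the source charges are 0.759 m, 1.10 m; V_A = Σ kqᵢ/rᵢ = -1.54×10⁵ V.
At B: distances to the source charges are 1.36 m, 1.59 m; V_B = Σ kqᵢ/rᵢ = -9.35×10⁴ V.
ΔV = V_B − V_A = 6.08×10⁴ V.
W_ext = qΔV = (-4.05×10⁻⁶ C)(6.08×10⁴ V) = -0.246 J.

-0.246 J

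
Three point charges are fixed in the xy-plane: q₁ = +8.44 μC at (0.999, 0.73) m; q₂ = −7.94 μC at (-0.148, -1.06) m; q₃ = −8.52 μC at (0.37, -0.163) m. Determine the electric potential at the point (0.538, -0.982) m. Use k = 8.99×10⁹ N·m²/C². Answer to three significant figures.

-1.52×10⁵ V

The total potential is the scalar sum of each charge's contribution, V = Σ kqᵢ/rᵢ.
Distances from the field point to each charge: r₁ = 1.77 m, r₂ = 0.690 m, r₃ = 0.836 m.
V = k[(8.44×10⁻⁶)/(1.77) + (-7.94×10⁻⁶)/(0.690) + (-8.52×10⁻⁶)/(0.836)] = -1.52×10⁵ V.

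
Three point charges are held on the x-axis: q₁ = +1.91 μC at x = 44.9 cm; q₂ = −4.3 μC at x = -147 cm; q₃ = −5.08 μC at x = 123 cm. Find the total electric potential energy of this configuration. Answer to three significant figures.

-0.0774 J

The work to assemble the configuration equals its total potential energy, U = Σ kqᵢqⱼ/rᵢⱼ over all pairs.
Pair separations: r₁₂ = 1.92 m, r₁₃ = 0.781 m, r₂₃ = 2.70 m.
U = (-0.0385) + (-0.112) + (0.0727) = -0.0774 J.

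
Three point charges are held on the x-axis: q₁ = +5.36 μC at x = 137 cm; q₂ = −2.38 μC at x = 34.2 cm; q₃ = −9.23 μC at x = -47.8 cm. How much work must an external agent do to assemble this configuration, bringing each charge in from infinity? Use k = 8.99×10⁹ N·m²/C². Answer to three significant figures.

-0.111 J

The work to assemble the configuration equals its total potential energy, U = Σ kqᵢqⱼ/rᵢⱼ over all pairs.
Pair separations: r₁₂ = 1.03 m, r₁₃ = 1.85 m, r₂₃ = 0.820 m.
U = (-0.112) + (-0.241) + (0.241) = -0.111 J.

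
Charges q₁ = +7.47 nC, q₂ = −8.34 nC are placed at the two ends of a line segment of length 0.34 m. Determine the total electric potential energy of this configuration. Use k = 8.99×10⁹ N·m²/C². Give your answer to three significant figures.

The work to assemble the configuration equals its total potential energy, U = Σ kqᵢqⱼ/rᵢⱼ over all pairs.
The separation is r = 0.340 m.
U = (-1.65×10⁻⁶) = -1.65×10⁻⁶ J.

-1.65×10⁻⁶ J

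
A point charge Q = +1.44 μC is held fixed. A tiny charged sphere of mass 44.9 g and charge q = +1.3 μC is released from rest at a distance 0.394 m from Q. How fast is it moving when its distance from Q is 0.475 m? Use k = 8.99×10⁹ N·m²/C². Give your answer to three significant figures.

0.570 m/s

Only the electrostatic force acts, so mechanical energy is conserved: ½mv² = U₁ − U₂ = kQq(1/r₁ − 1/r₂).
U₁ − U₂ = (8.99×10⁹ N·m²/C²)(1.44×10⁻⁶ C)(1.30×10⁻⁶ C)(1/0.394 − 1/0.475) = 7.28×10⁻³ J.
v = √(2·7.28×10⁻³/0.0449) = 0.570 m/s.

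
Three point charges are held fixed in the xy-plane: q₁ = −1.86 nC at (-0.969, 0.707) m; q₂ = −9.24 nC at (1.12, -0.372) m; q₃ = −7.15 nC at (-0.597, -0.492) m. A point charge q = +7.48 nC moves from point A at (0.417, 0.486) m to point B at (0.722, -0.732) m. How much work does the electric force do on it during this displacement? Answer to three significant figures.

5.82×10⁻⁷ J

The work done by the electric force is W_field = −ΔU = −q(V_B − V_A) = q(V_A − V_B).
At A: distances to the source charges are 1.40 m, 1.11 m, 1.41 m; V_A = Σ kqᵢ/rᵢ = -132 V.
At B: distances to the source charges are 2.22 m, 0.537 m, 1.34 m; V_B = Σ kqᵢ/rᵢ = -210 V.
ΔV = V_B − V_A = -77.8 V.
W_field = −qΔV = −(7.48×10⁻⁹ C)(-77.8 V) = 5.82×10⁻⁷ J.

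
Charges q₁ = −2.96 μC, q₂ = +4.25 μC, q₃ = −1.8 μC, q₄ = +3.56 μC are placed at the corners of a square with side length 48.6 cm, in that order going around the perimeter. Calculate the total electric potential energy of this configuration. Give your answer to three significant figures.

The work to assemble the configuration equals its total potential energy, U = Σ kqᵢqⱼ/rᵢⱼ over all pairs.
The four side pairs have separation 0.486 m and the two diagonal pairs 0.687 m.
Summing all 6 pair terms gives U = -0.420 J.

-0.420 J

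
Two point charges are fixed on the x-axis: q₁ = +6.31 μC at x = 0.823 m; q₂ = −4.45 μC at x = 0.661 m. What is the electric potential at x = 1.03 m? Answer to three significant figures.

The total potential is the scalar sum of each charge's contribution, V = Σ kqᵢ/rᵢ.
Distances from the field point to each charge: r₁ = 0.207 m, r₂ = 0.369 m.
V = k[(6.31×10⁻⁶)/(0.207) + (-4.45×10⁻⁶)/(0.369)] = 1.66×10⁵ V.

1.66×10⁵ V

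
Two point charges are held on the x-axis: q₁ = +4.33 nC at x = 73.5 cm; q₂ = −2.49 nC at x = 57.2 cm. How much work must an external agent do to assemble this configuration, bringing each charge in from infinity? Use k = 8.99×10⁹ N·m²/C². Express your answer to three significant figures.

The assembly work is the sum of pairwise potential energies, U = Σ_{i<j} kqᵢqⱼ/rᵢⱼ.
Pair separations: r₁₂ = 0.163 m.
U = (-5.95×10⁻⁷) = -5.95×10⁻⁷ J.

-5.95×10⁻⁷ J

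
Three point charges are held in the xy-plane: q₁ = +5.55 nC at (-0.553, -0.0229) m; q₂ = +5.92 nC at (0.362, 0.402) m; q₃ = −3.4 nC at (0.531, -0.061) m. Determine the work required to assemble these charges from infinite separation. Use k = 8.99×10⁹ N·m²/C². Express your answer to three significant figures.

The assembly work is the sum of pairwise potential energies, U = Σ_{i<j} kqᵢqⱼ/rᵢⱼ.
Pair separations: r₁₂ = 1.01 m, r₁₃ = 1.08 m, r₂₃ = 0.493 m.
U = (2.93×10⁻⁷) + (-1.56×10⁻⁷) + (-3.67×10⁻⁷) = -2.31×10⁻⁷ J.

-2.31×10⁻⁷ J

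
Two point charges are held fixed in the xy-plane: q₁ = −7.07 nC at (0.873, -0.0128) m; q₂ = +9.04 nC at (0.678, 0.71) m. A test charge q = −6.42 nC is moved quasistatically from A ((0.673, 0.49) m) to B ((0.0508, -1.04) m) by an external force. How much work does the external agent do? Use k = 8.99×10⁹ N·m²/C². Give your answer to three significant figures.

1.65×10⁻⁶ J

For quasistatic motion the external work equals the change in potential energy: W_ext = qΔV = q(V_B − V_A).
At A: distances to the source charges are 0.541 m, 0.220 m; V_A = Σ kqᵢ/rᵢ = 252 V.
At B: distances to the source charges are 1.32 m, 1.86 m; V_B = Σ kqᵢ/rᵢ = -4.59 V.
ΔV = V_B − V_A = -256 V.
W_ext = qΔV = (-6.42×10⁻⁹ C)(-256 V) = 1.65×10⁻⁶ J.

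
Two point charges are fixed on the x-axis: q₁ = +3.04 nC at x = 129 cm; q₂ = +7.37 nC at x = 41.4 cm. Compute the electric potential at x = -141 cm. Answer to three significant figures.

The total potential is the scalar sum of each charge's contribution, V = Σ kqᵢ/rᵢ.
Distances from the field point to each charge: r₁ = 2.70 m, r₂ = 1.82 m.
V = k[(3.04×10⁻⁹)/(2.70) + (7.37×10⁻⁹)/(1.82)] = 46.4 V.

46.4 V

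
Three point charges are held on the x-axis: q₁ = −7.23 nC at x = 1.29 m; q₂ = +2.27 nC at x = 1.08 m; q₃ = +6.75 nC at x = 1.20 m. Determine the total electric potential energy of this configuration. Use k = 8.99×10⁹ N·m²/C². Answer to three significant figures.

-4.43×10⁻⁶ J

The assembly work is the sum of pairwise potential energies, U = Σ_{i<j} kqᵢqⱼ/rᵢⱼ.
Pair separations: r₁₂ = 0.210 m, r₁₃ = 0.0900 m, r₂₃ = 0.120 m.
U = (-7.03×10⁻⁷) + (-4.87×10⁻⁶) + (1.15×10⁻⁶) = -4.43×10⁻⁶ J.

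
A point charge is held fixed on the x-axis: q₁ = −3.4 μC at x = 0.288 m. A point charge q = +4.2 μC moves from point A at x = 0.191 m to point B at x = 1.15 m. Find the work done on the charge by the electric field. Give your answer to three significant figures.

The work done by the electric force is W_field = −ΔU = −q(V_B − V_A) = q(V_A − V_B).
At A: distance to the source charge is 0.0970 m; V_A = kq₁/r = -3.15×10⁵ V.
At B: distance to the source charge is 0.862 m; V_B = kq₁/r = -3.55×10⁴ V.
ΔV = V_B − V_A = 2.80×10⁵ V.
W_field = −qΔV = −(4.20×10⁻⁶ C)(2.80×10⁵ V) = -1.17 J.

-1.17 J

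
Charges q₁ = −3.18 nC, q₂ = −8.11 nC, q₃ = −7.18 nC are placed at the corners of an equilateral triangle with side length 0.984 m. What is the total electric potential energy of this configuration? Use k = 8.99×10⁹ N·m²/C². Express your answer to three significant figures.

9.76×10⁻⁷ J

The assembly work is the sum of pairwise potential energies, U = Σ_{i<j} kqᵢqⱼ/rᵢⱼ.
All three pair separations equal the side length, 0.984 m.
U = (2.36×10⁻⁷) + (2.09×10⁻⁷) + (5.32×10⁻⁷) = 9.76×10⁻⁷ J.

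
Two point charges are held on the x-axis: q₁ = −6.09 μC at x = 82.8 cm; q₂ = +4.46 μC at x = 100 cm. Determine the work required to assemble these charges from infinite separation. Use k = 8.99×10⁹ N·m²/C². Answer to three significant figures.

The assembly work is the sum of pairwise potential energies, U = Σ_{i<j} kqᵢqⱼ/rᵢⱼ.
Pair separations: r₁₂ = 0.172 m.
U = (-1.42) = -1.42 J.

-1.42 J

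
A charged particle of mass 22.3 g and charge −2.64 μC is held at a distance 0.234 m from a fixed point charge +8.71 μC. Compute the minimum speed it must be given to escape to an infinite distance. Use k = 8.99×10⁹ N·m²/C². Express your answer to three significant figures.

To just escape, total mechanical energy must reach zero at infinity: ½mv²_min + U = 0, so ½mv²_min = −U = |kQq|/r.
|U| = |kQq|/r = (8.99×10⁹ N·m²/C²)(8.71×10⁻⁶)(2.64×10⁻⁶)/(0.234) = 0.883 J.
v_min = √(2|U|/m) = √(2·0.883/0.0223) = 8.90 m/s.

8.90 m/s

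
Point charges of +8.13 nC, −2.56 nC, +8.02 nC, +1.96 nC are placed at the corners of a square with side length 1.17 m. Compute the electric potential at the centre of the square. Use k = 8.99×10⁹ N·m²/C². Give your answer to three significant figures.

169 V

The total potential is the scalar sum of each charge's contribution, V = Σ kqᵢ/rᵢ.
The distance from each corner to the centre is a√2/2 = 0.827 m.
V = k[(8.13×10⁻⁹)/(0.827) + (-2.56×10⁻⁹)/(0.827) + (8.02×10⁻⁹)/(0.827) + (1.96×10⁻⁹)/(0.827)] = 169 V.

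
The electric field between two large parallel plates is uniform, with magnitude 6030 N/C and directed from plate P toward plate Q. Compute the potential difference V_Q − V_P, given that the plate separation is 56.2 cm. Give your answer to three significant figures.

-3390 V

In a uniform field, potential decreases in the direction of E: ΔV = −E·d for a displacement d parallel to E.
Going from P to Q is a displacement of 56.2 cm along the field, so V_Q − V_P = −Ed = -3390 V.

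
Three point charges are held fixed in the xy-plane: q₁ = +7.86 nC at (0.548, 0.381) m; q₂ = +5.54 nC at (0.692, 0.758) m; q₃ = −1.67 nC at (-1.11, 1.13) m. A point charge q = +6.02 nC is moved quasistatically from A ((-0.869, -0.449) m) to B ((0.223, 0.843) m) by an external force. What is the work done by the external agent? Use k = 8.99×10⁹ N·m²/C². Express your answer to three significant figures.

For quasistatic motion the external work equals the change in potential energy: W_ext = qΔV = q(V_B − V_A).
At A: distances to the source charges are 1.64 m, 1.97 m, 1.60 m; V_A = Σ kqᵢ/rᵢ = 58.9 V.
At B: distances to the source charges are 0.565 m, 0.477 m, 1.36 m; V_B = Σ kqᵢ/rᵢ = 219 V.
ΔV = V_B − V_A = 160 V.
W_ext = qΔV = (6.02×10⁻⁹ C)(160 V) = 9.61×10⁻⁷ J.

9.61×10⁻⁷ J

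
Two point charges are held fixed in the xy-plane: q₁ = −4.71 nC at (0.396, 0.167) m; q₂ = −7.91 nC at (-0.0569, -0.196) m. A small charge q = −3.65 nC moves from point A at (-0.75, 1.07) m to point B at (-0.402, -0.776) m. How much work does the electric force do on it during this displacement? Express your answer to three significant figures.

-2.24×10⁻⁷ J

The work done by the electric force is W_field = −ΔU = −q(V_B − V_A) = q(V_A − V_B).
At A: distances to the source charges are 1.46 m, 1.44 m; V_A = Σ kqᵢ/rᵢ = -78.3 V.
At B: distances to the source charges are 1.24 m, 0.675 m; V_B = Σ kqᵢ/rᵢ = -140 V.
ΔV = V_B − V_A = -61.4 V.
W_field = −qΔV = −(-3.65×10⁻⁹ C)(-61.4 V) = -2.24×10⁻⁷ J.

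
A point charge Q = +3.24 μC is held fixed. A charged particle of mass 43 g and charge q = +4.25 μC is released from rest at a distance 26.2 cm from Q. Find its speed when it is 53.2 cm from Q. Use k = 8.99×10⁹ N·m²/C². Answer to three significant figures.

3.34 m/s

Only the electrostatic force acts, so mechanical energy is conserved: ½mv² = U₁ − U₂ = kQq(1/r₁ − 1/r₂).
U₁ − U₂ = (8.99×10⁹ N·m²/C²)(3.24×10⁻⁶ C)(4.25×10⁻⁶ C)(1/0.262 − 1/0.532) = 0.240 J.
v = √(2·0.240/0.0430) = 3.34 m/s.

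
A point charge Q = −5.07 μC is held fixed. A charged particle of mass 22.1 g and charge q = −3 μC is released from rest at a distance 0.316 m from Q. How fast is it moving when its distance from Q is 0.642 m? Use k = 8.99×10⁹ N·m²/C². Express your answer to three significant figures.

4.46 m/s

Only the electrostatic force acts, so mechanical energy is conserved: ½mv² = U₁ − U₂ = kQq(1/r₁ − 1/r₂).
U₁ − U₂ = (8.99×10⁹ N·m²/C²)(-5.07×10⁻⁶ C)(-3.00×10⁻⁶ C)(1/0.316 − 1/0.642) = 0.220 J.
v = √(2·0.220/0.0221) = 4.46 m/s.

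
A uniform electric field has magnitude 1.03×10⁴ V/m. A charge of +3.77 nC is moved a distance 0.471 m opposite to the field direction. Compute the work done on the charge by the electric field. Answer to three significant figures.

-1.83×10⁻⁵ J

The potential change for a displacement 0.471 m opposite to the field direction is ΔV = +Ed = 4850 V.
W_field = −qΔV = -1.83×10⁻⁵ J.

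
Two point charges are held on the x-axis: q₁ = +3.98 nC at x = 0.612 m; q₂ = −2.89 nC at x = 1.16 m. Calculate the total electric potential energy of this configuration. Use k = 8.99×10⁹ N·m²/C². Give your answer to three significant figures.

The assembly work is the sum of pairwise potential energies, U = Σ_{i<j} kqᵢqⱼ/rᵢⱼ.
Pair separations: r₁₂ = 0.548 m.
U = (-1.89×10⁻⁷) = -1.89×10⁻⁷ J.

-1.89×10⁻⁷ J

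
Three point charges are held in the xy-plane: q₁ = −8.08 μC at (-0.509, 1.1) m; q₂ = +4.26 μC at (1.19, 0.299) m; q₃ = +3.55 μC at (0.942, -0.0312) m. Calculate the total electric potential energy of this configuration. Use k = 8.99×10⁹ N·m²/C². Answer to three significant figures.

The assembly work is the sum of pairwise potential energies, U = Σ_{i<j} kqᵢqⱼ/rᵢⱼ.
Pair separations: r₁₂ = 1.88 m, r₁₃ = 1.84 m, r₂₃ = 0.413 m.
U = (-0.165) + (-0.140) + (0.329) = 0.0243 J.

0.0243 J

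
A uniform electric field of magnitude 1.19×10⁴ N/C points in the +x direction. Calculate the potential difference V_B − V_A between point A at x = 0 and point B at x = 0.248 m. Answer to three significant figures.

In a uniform field, potential decreases in the direction of E: V_B − V_A = −E·Δx.
V_B − V_A = −(1.19×10⁴ V/m)(0.248 m) = -2950 V.

-2950 V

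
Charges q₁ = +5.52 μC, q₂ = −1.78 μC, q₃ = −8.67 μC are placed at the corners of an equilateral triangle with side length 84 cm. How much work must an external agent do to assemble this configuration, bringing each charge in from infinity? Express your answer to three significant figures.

The work to assemble the configuration equals its total potential energy, U = Σ kqᵢqⱼ/rᵢⱼ over all pairs.
All three pair separations equal the side length, 0.840 m.
U = (-0.105) + (-0.512) + (0.165) = -0.452 J.

-0.452 J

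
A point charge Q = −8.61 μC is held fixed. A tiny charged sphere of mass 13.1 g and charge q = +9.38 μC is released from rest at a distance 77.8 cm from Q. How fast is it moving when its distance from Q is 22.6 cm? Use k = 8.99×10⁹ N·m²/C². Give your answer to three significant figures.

18.7 m/s

Only the electrostatic force acts, so mechanical energy is conserved: ½mv² = U₁ − U₂ = kQq(1/r₁ − 1/r₂).
U₁ − U₂ = (8.99×10⁹ N·m²/C²)(-8.61×10⁻⁶ C)(9.38×10⁻⁶ C)(1/0.778 − 1/0.226) = 2.28 J.
v = √(2·2.28/0.0131) = 18.7 m/s.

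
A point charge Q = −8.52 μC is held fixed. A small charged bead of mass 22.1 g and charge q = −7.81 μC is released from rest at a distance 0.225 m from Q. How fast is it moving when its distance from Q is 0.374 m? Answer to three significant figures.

9.79 m/s

Only the electrostatic force acts, so mechanical energy is conserved: ½mv² = U₁ − U₂ = kQq(1/r₁ − 1/r₂).
U₁ − U₂ = (8.99×10⁹ N·m²/C²)(-8.52×10⁻⁶ C)(-7.81×10⁻⁶ C)(1/0.225 − 1/0.374) = 1.06 J.
v = √(2·1.06/0.0221) = 9.79 m/s.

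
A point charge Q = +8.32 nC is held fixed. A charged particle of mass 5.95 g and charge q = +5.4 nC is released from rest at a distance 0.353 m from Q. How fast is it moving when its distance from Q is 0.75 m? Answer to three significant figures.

0.0143 m/s

Only the electrostatic force acts, so mechanical energy is conserved: ½mv² = U₁ − U₂ = kQq(1/r₁ − 1/r₂).
U₁ − U₂ = (8.99×10⁹ N·m²/C²)(8.32×10⁻⁹ C)(5.40×10⁻⁹ C)(1/0.353 − 1/0.750) = 6.06×10⁻⁷ J.
v = √(2·6.06×10⁻⁷/5.95×10⁻³) = 0.0143 m/s.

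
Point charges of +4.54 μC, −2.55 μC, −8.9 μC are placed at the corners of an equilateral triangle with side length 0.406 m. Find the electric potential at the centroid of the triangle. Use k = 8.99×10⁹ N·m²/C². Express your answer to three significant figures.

-2.65×10⁵ V

Electric potential is a scalar, so the contributions from each charge add algebraically: V = Σ kqᵢ/rᵢ.
The distance from each vertex to the centroid is a/√3 = 0.234 m.
V = k[(4.54×10⁻⁶)/(0.234) + (-2.55×10⁻⁶)/(0.234) + (-8.90×10⁻⁶)/(0.234)] = -2.65×10⁵ V.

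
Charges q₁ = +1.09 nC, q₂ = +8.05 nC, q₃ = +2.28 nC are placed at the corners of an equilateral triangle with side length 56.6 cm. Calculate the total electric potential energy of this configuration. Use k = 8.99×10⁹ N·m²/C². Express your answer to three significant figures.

4.70×10⁻⁷ J

The work to assemble the configuration equals its total potential energy, U = Σ kqᵢqⱼ/rᵢⱼ over all pairs.
All three pair separations equal the side length, 0.566 m.
U = (1.39×10⁻⁷) + (3.95×10⁻⁸) + (2.92×10⁻⁷) = 4.70×10⁻⁷ J.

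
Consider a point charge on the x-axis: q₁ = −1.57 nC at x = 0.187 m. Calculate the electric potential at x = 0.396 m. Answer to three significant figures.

-67.5 V

The total potential is the scalar sum of each charge's contribution, V = Σ kqᵢ/rᵢ.
V = k[(-1.57×10⁻⁹)/(0.209)] = -67.5 V.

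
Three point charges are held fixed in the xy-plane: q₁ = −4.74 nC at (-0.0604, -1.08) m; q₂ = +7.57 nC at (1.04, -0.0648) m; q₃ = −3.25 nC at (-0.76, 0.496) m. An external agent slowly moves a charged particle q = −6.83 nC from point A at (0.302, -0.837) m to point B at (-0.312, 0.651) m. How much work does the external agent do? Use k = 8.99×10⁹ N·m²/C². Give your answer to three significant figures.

For quasistatic motion the external work equals the change in potential energy: W_ext = qΔV = q(V_B − V_A).
At A: distances to the source charges are 0.436 m, 1.07 m, 1.70 m; V_A = Σ kqᵢ/rᵢ = -51.1 V.
At B: distances to the source charges are 1.75 m, 1.53 m, 0.474 m; V_B = Σ kqᵢ/rᵢ = -41.5 V.
ΔV = V_B − V_A = 9.58 V.
W_ext = qΔV = (-6.83×10⁻⁹ C)(9.58 V) = -6.55×10⁻⁸ J.

-6.55×10⁻⁸ J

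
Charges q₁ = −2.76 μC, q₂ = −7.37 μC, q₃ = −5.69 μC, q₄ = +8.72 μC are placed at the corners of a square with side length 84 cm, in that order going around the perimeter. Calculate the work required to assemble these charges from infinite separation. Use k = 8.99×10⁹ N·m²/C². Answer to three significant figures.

The assembly work is the sum of pairwise potential energies, U = Σ_{i<j} kqᵢqⱼ/rᵢⱼ.
The four side pairs have separation 0.840 m and the two diagonal pairs 1.19 m.
Summing all 6 pair terms gives U = -0.490 J.

-0.490 J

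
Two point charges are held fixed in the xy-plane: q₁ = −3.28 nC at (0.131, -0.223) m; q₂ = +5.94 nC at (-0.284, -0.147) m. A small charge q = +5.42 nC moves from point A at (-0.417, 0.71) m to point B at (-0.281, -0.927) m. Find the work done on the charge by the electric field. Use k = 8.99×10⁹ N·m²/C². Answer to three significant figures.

1.09×10⁻⁸ J

The work done by the electric force is W_field = −ΔU = −q(V_B − V_A) = q(V_A − V_B).
At A: distances to the source charges are 1.08 m, 0.867 m; V_A = Σ kqᵢ/rᵢ = 34.3 V.
At B: distances to the source charges are 0.816 m, 0.780 m; V_B = Σ kqᵢ/rᵢ = 32.3 V.
ΔV = V_B − V_A = -2.01 V.
W_field = −qΔV = −(5.42×10⁻⁹ C)(-2.01 V) = 1.09×10⁻⁸ J.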